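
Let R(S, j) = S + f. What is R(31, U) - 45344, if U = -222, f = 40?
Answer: -45273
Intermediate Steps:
R(S, j) = 40 + S (R(S, j) = S + 40 = 40 + S)
R(31, U) - 45344 = (40 + 31) - 45344 = 71 - 45344 = -45273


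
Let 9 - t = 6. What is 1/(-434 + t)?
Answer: -1/431 ≈ -0.0023202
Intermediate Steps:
t = 3 (t = 9 - 1*6 = 9 - 6 = 3)
1/(-434 + t) = 1/(-434 + 3) = 1/(-431) = -1/431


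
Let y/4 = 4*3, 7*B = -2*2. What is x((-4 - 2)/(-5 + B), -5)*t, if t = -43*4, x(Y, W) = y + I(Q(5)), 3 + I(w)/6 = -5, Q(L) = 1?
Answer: 0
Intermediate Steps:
B = -4/7 (B = (-2*2)/7 = (⅐)*(-4) = -4/7 ≈ -0.57143)
I(w) = -48 (I(w) = -18 + 6*(-5) = -18 - 30 = -48)
y = 48 (y = 4*(4*3) = 4*12 = 48)
x(Y, W) = 0 (x(Y, W) = 48 - 48 = 0)
t = -172
x((-4 - 2)/(-5 + B), -5)*t = 0*(-172) = 0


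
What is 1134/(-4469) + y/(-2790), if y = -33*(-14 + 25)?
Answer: -513871/4156170 ≈ -0.12364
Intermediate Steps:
y = -363 (y = -33*11 = -363)
1134/(-4469) + y/(-2790) = 1134/(-4469) - 363/(-2790) = 1134*(-1/4469) - 363*(-1/2790) = -1134/4469 + 121/930 = -513871/4156170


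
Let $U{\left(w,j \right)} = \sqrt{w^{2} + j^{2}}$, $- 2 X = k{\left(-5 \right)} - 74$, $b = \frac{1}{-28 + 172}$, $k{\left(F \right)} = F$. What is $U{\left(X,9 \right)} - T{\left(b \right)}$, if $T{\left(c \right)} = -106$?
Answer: $106 + \frac{\sqrt{6565}}{2} \approx 146.51$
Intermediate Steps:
$b = \frac{1}{144} \approx 0.0069444$
$X = \frac{79}{2}$ ($X = - \frac{-5 - 74}{2} = \left(- \frac{1}{2}\right) \left(-79\right) = \frac{79}{2} \approx 39.5$)
$U{\left(w,j \right)} = \sqrt{j^{2} + w^{2}}$
$U{\left(X,9 \right)} - T{\left(b \right)} = \sqrt{9^{2} + \left(\frac{79}{2}\right)^{2}} - -106 = \sqrt{81 + \frac{6241}{4}} + 106 = \sqrt{\frac{6565}{4}} + 106 = \frac{\sqrt{6565}}{2} + 106 = 106 + \frac{\sqrt{6565}}{2}$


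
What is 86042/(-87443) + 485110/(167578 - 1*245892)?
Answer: -24578883459/3424005551 ≈ -7.1784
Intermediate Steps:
86042/(-87443) + 485110/(167578 - 1*245892) = 86042*(-1/87443) + 485110/(167578 - 245892) = -86042/87443 + 485110/(-78314) = -86042/87443 + 485110*(-1/78314) = -86042/87443 - 242555/39157 = -24578883459/3424005551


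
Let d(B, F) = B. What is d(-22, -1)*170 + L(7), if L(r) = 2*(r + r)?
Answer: -3712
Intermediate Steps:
L(r) = 4*r (L(r) = 2*(2*r) = 4*r)
d(-22, -1)*170 + L(7) = -22*170 + 4*7 = -3740 + 28 = -3712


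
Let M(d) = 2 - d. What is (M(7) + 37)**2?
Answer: 1024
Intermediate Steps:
(M(7) + 37)**2 = ((2 - 1*7) + 37)**2 = ((2 - 7) + 37)**2 = (-5 + 37)**2 = 32**2 = 1024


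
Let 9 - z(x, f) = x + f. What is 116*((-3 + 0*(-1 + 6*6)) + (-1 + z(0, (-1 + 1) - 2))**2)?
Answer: 11252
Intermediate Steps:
z(x, f) = 9 - f - x (z(x, f) = 9 - (x + f) = 9 - (f + x) = 9 + (-f - x) = 9 - f - x)
116*((-3 + 0*(-1 + 6*6)) + (-1 + z(0, (-1 + 1) - 2))**2) = 116*((-3 + 0*(-1 + 6*6)) + (-1 + (9 - ((-1 + 1) - 2) - 1*0))**2) = 116*((-3 + 0*(-1 + 36)) + (-1 + (9 - (0 - 2) + 0))**2) = 116*((-3 + 0*35) + (-1 + (9 - 1*(-2) + 0))**2) = 116*((-3 + 0) + (-1 + (9 + 2 + 0))**2) = 116*(-3 + (-1 + 11)**2) = 116*(-3 + 10**2) = 116*(-3 + 100) = 116*97 = 11252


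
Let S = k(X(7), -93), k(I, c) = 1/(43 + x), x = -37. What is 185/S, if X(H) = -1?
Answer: 1110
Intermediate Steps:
k(I, c) = ⅙ (k(I, c) = 1/(43 - 37) = 1/6 = ⅙)
S = ⅙ ≈ 0.16667
185/S = 185/(⅙) = 185*6 = 1110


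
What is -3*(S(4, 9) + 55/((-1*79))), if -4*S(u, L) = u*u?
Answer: 1113/79 ≈ 14.089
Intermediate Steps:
S(u, L) = -u**2/4 (S(u, L) = -u*u/4 = -u**2/4)
-3*(S(4, 9) + 55/((-1*79))) = -3*(-1/4*4**2 + 55/((-1*79))) = -3*(-1/4*16 + 55/(-79)) = -3*(-4 + 55*(-1/79)) = -3*(-4 - 55/79) = -3*(-371/79) = 1113/79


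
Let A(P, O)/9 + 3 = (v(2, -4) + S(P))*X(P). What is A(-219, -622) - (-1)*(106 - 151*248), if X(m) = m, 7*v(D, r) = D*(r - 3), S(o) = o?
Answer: 398222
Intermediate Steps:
v(D, r) = D*(-3 + r)/7 (v(D, r) = (D*(r - 3))/7 = (D*(-3 + r))/7 = D*(-3 + r)/7)
A(P, O) = -27 + 9*P*(-2 + P) (A(P, O) = -27 + 9*(((1/7)*2*(-3 - 4) + P)*P) = -27 + 9*(((1/7)*2*(-7) + P)*P) = -27 + 9*((-2 + P)*P) = -27 + 9*(P*(-2 + P)) = -27 + 9*P*(-2 + P))
A(-219, -622) - (-1)*(106 - 151*248) = (-27 - 18*(-219) + 9*(-219)**2) - (-1)*(106 - 151*248) = (-27 + 3942 + 9*47961) - (-1)*(106 - 37448) = (-27 + 3942 + 431649) - (-1)*(-37342) = 435564 - 1*37342 = 435564 - 37342 = 398222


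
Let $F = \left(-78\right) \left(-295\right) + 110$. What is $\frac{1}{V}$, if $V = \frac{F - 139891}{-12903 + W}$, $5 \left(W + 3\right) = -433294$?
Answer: $\frac{497824}{583855} \approx 0.85265$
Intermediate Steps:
$W = - \frac{433309}{5}$ ($W = -3 + \frac{1}{5} \left(-433294\right) = -3 - \frac{433294}{5} = - \frac{433309}{5} \approx -86662.0$)
$F = 23120$ ($F = 23010 + 110 = 23120$)
$V = \frac{583855}{497824}$ ($V = \frac{23120 - 139891}{-12903 - \frac{433309}{5}} = - \frac{116771}{- \frac{497824}{5}} = \left(-116771\right) \left(- \frac{5}{497824}\right) = \frac{583855}{497824} \approx 1.1728$)
$\frac{1}{V} = \frac{1}{\frac{583855}{497824}} = \frac{497824}{583855}$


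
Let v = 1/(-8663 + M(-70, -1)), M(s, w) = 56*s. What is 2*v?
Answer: -2/12583 ≈ -0.00015894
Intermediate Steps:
v = -1/12583 (v = 1/(-8663 + 56*(-70)) = 1/(-8663 - 3920) = 1/(-12583) = -1/12583 ≈ -7.9472e-5)
2*v = 2*(-1/12583) = -2/12583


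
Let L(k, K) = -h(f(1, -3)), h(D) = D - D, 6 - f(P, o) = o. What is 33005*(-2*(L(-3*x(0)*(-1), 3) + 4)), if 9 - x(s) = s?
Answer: -264040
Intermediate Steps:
f(P, o) = 6 - o
h(D) = 0
x(s) = 9 - s
L(k, K) = 0 (L(k, K) = -1*0 = 0)
33005*(-2*(L(-3*x(0)*(-1), 3) + 4)) = 33005*(-2*(0 + 4)) = 33005*(-2*4) = 33005*(-8) = -264040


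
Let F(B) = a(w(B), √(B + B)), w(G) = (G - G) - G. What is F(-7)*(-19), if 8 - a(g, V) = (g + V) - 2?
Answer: -57 + 19*I*√14 ≈ -57.0 + 71.091*I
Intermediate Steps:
w(G) = -G (w(G) = 0 - G = -G)
a(g, V) = 10 - V - g (a(g, V) = 8 - ((g + V) - 2) = 8 - ((V + g) - 2) = 8 - (-2 + V + g) = 8 + (2 - V - g) = 10 - V - g)
F(B) = 10 + B - √2*√B (F(B) = 10 - √(B + B) - (-1)*B = 10 - √(2*B) + B = 10 - √2*√B + B = 10 + B - √2*√B)
F(-7)*(-19) = (10 - 7 - √2*√(-7))*(-19) = (10 - 7 - √2*I*√7)*(-19) = (10 - 7 - I*√14)*(-19) = (3 - I*√14)*(-19) = -57 + 19*I*√14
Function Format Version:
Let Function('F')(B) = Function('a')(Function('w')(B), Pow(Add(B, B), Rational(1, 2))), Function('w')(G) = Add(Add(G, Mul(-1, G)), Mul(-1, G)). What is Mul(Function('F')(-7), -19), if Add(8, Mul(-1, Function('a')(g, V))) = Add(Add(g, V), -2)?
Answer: Add(-57, Mul(19, I, Pow(14, Rational(1, 2)))) ≈ Add(-57.000, Mul(71.091, I))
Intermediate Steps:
Function('w')(G) = Mul(-1, G) (Function('w')(G) = Add(0, Mul(-1, G)) = Mul(-1, G))
Function('a')(g, V) = Add(10, Mul(-1, V), Mul(-1, g)) (Function('a')(g, V) = Add(8, Mul(-1, Add(Add(g, V), -2))) = Add(8, Mul(-1, Add(Add(V, g), -2))) = Add(8, Mul(-1, Add(-2, V, g))) = Add(8, Add(2, Mul(-1, V), Mul(-1, g))) = Add(10, Mul(-1, V), Mul(-1, g)))
Function('F')(B) = Add(10, B, Mul(-1, Pow(2, Rational(1, 2)), Pow(B, Rational(1, 2)))) (Function('F')(B) = Add(10, Mul(-1, Pow(Add(B, B), Rational(1, 2))), Mul(-1, Mul(-1, B))) = Add(10, Mul(-1, Pow(Mul(2, B), Rational(1, 2))), B) = Add(10, Mul(-1, Mul(Pow(2, Rational(1, 2)), Pow(B, Rational(1, 2)))), B) = Add(10, Mul(-1, Pow(2, Rational(1, 2)), Pow(B, Rational(1, 2))), B) = Add(10, B, Mul(-1, Pow(2, Rational(1, 2)), Pow(B, Rational(1, 2)))))
Mul(Function('F')(-7), -19) = Mul(Add(10, -7, Mul(-1, Pow(2, Rational(1, 2)), Pow(-7, Rational(1, 2)))), -19) = Mul(Add(10, -7, Mul(-1, Pow(2, Rational(1, 2)), Mul(I, Pow(7, Rational(1, 2))))), -19) = Mul(Add(10, -7, Mul(-1, I, Pow(14, Rational(1, 2)))), -19) = Mul(Add(3, Mul(-1, I, Pow(14, Rational(1, 2)))), -19) = Add(-57, Mul(19, I, Pow(14, Rational(1, 2))))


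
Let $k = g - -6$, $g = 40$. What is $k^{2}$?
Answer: $2116$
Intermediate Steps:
$k = 46$ ($k = 40 - -6 = 40 + 6 = 46$)
$k^{2} = 46^{2} = 2116$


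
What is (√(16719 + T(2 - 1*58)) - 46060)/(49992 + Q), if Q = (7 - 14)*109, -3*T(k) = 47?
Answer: -46060/49229 + √150330/147687 ≈ -0.93300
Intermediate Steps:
T(k) = -47/3 (T(k) = -⅓*47 = -47/3)
Q = -763 (Q = -7*109 = -763)
(√(16719 + T(2 - 1*58)) - 46060)/(49992 + Q) = (√(16719 - 47/3) - 46060)/(49992 - 763) = (√(50110/3) - 46060)/49229 = (√150330/3 - 46060)*(1/49229) = (-46060 + √150330/3)*(1/49229) = -46060/49229 + √150330/147687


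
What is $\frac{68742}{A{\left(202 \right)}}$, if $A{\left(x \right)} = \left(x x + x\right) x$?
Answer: $\frac{34371}{4141606} \approx 0.0082989$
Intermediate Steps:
$A{\left(x \right)} = x \left(x + x^{2}\right)$ ($A{\left(x \right)} = \left(x^{2} + x\right) x = \left(x + x^{2}\right) x = x \left(x + x^{2}\right)$)
$\frac{68742}{A{\left(202 \right)}} = \frac{68742}{202^{2} \left(1 + 202\right)} = \frac{68742}{40804 \cdot 203} = \frac{68742}{8283212} = 68742 \cdot \frac{1}{8283212} = \frac{34371}{4141606}$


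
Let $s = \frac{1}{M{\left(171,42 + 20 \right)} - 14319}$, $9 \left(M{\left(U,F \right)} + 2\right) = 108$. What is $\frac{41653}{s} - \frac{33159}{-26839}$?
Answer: $- \frac{15996386888744}{26839} \approx -5.9601 \cdot 10^{8}$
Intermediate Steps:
$M{\left(U,F \right)} = 10$ ($M{\left(U,F \right)} = -2 + \frac{1}{9} \cdot 108 = -2 + 12 = 10$)
$s = - \frac{1}{14309}$ ($s = \frac{1}{10 - 14319} = \frac{1}{-14309} = - \frac{1}{14309} \approx -6.9886 \cdot 10^{-5}$)
$\frac{41653}{s} - \frac{33159}{-26839} = \frac{41653}{- \frac{1}{14309}} - \frac{33159}{-26839} = 41653 \left(-14309\right) - - \frac{33159}{26839} = -596012777 + \frac{33159}{26839} = - \frac{15996386888744}{26839}$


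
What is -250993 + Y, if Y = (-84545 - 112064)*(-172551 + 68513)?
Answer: 20454556149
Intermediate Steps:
Y = 20454807142 (Y = -196609*(-104038) = 20454807142)
-250993 + Y = -250993 + 20454807142 = 20454556149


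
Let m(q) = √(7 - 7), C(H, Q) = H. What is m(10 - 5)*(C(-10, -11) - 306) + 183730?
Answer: 183730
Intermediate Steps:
m(q) = 0 (m(q) = √0 = 0)
m(10 - 5)*(C(-10, -11) - 306) + 183730 = 0*(-10 - 306) + 183730 = 0*(-316) + 183730 = 0 + 183730 = 183730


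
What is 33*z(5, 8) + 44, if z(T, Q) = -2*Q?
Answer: -484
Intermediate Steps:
33*z(5, 8) + 44 = 33*(-2*8) + 44 = 33*(-16) + 44 = -528 + 44 = -484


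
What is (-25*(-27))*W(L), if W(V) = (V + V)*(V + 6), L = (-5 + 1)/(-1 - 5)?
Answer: 6000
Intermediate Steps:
L = ⅔ (L = -4/(-6) = -4*(-⅙) = ⅔ ≈ 0.66667)
W(V) = 2*V*(6 + V) (W(V) = (2*V)*(6 + V) = 2*V*(6 + V))
(-25*(-27))*W(L) = (-25*(-27))*(2*(⅔)*(6 + ⅔)) = 675*(2*(⅔)*(20/3)) = 675*(80/9) = 6000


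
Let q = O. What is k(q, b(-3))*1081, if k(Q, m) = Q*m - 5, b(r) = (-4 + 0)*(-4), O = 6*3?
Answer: 305923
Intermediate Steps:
O = 18
b(r) = 16 (b(r) = -4*(-4) = 16)
q = 18
k(Q, m) = -5 + Q*m
k(q, b(-3))*1081 = (-5 + 18*16)*1081 = (-5 + 288)*1081 = 283*1081 = 305923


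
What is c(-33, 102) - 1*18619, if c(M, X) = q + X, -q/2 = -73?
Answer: -18371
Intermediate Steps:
q = 146 (q = -2*(-73) = 146)
c(M, X) = 146 + X
c(-33, 102) - 1*18619 = (146 + 102) - 1*18619 = 248 - 18619 = -18371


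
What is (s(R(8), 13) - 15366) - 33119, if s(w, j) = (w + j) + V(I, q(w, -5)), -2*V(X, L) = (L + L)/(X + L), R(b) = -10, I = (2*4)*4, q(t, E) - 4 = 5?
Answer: -1987771/41 ≈ -48482.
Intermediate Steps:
q(t, E) = 9 (q(t, E) = 4 + 5 = 9)
I = 32 (I = 8*4 = 32)
V(X, L) = -L/(L + X) (V(X, L) = -(L + L)/(2*(X + L)) = -2*L/(2*(L + X)) = -L/(L + X))
s(w, j) = -9/41 + j + w (s(w, j) = (w + j) - 1*9/(9 + 32) = (j + w) - 1*9/41 = (j + w) - 1*9*1/41 = (j + w) - 9/41 = -9/41 + j + w)
(s(R(8), 13) - 15366) - 33119 = ((-9/41 + 13 - 10) - 15366) - 33119 = (114/41 - 15366) - 33119 = -629892/41 - 33119 = -1987771/41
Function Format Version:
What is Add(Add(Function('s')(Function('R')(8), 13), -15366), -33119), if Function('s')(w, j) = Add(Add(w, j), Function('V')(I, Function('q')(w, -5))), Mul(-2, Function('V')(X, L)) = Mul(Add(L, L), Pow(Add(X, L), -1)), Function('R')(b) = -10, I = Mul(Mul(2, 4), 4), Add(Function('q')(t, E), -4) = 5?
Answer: Rational(-1987771, 41) ≈ -48482.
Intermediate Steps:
Function('q')(t, E) = 9 (Function('q')(t, E) = Add(4, 5) = 9)
I = 32 (I = Mul(8, 4) = 32)
Function('V')(X, L) = Mul(-1, L, Pow(Add(L, X), -1)) (Function('V')(X, L) = Mul(Rational(-1, 2), Mul(Add(L, L), Pow(Add(X, L), -1))) = Mul(Rational(-1, 2), Mul(Mul(2, L), Pow(Add(L, X), -1))) = Mul(Rational(-1, 2), Mul(2, L, Pow(Add(L, X), -1))) = Mul(-1, L, Pow(Add(L, X), -1)))
Function('s')(w, j) = Add(Rational(-9, 41), j, w) (Function('s')(w, j) = Add(Add(w, j), Mul(-1, 9, Pow(Add(9, 32), -1))) = Add(Add(j, w), Mul(-1, 9, Pow(41, -1))) = Add(Add(j, w), Mul(-1, 9, Rational(1, 41))) = Add(Add(j, w), Rational(-9, 41)) = Add(Rational(-9, 41), j, w))
Add(Add(Function('s')(Function('R')(8), 13), -15366), -33119) = Add(Add(Add(Rational(-9, 41), 13, -10), -15366), -33119) = Add(Add(Rational(114, 41), -15366), -33119) = Add(Rational(-629892, 41), -33119) = Rational(-1987771, 41)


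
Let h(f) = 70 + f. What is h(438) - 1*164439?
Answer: -163931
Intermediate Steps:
h(438) - 1*164439 = (70 + 438) - 1*164439 = 508 - 164439 = -163931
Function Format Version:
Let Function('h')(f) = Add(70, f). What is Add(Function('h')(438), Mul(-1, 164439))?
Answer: -163931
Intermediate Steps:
Add(Function('h')(438), Mul(-1, 164439)) = Add(Add(70, 438), Mul(-1, 164439)) = Add(508, -164439) = -163931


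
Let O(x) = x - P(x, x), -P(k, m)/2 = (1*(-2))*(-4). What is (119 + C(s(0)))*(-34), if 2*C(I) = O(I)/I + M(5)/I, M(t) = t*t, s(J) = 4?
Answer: -16949/4 ≈ -4237.3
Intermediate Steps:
P(k, m) = -16 (P(k, m) = -2*1*(-2)*(-4) = -(-4)*(-4) = -2*8 = -16)
M(t) = t²
O(x) = 16 + x (O(x) = x - 1*(-16) = x + 16 = 16 + x)
C(I) = 25/(2*I) + (16 + I)/(2*I) (C(I) = ((16 + I)/I + 5²/I)/2 = ((16 + I)/I + 25/I)/2 = (25/I + (16 + I)/I)/2 = 25/(2*I) + (16 + I)/(2*I))
(119 + C(s(0)))*(-34) = (119 + (½)*(41 + 4)/4)*(-34) = (119 + (½)*(¼)*45)*(-34) = (119 + 45/8)*(-34) = (997/8)*(-34) = -16949/4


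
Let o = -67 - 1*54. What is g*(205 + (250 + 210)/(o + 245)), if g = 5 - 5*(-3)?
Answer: 129400/31 ≈ 4174.2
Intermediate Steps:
o = -121 (o = -67 - 54 = -121)
g = 20 (g = 5 + 15 = 20)
g*(205 + (250 + 210)/(o + 245)) = 20*(205 + (250 + 210)/(-121 + 245)) = 20*(205 + 460/124) = 20*(205 + 460*(1/124)) = 20*(205 + 115/31) = 20*(6470/31) = 129400/31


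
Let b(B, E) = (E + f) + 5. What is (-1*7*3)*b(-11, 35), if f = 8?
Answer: -1008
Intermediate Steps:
b(B, E) = 13 + E (b(B, E) = (E + 8) + 5 = (8 + E) + 5 = 13 + E)
(-1*7*3)*b(-11, 35) = (-1*7*3)*(13 + 35) = -7*3*48 = -21*48 = -1008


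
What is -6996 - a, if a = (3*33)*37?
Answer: -10659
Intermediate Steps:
a = 3663 (a = 99*37 = 3663)
-6996 - a = -6996 - 1*3663 = -6996 - 3663 = -10659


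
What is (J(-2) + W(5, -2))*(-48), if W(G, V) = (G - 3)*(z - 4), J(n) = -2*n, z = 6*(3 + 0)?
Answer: -1536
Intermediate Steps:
z = 18 (z = 6*3 = 18)
W(G, V) = -42 + 14*G (W(G, V) = (G - 3)*(18 - 4) = (-3 + G)*14 = -42 + 14*G)
(J(-2) + W(5, -2))*(-48) = (-2*(-2) + (-42 + 14*5))*(-48) = (4 + (-42 + 70))*(-48) = (4 + 28)*(-48) = 32*(-48) = -1536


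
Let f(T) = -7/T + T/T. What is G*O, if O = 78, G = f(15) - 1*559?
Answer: -217802/5 ≈ -43560.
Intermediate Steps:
f(T) = 1 - 7/T (f(T) = -7/T + 1 = 1 - 7/T)
G = -8377/15 (G = (-7 + 15)/15 - 1*559 = (1/15)*8 - 559 = 8/15 - 559 = -8377/15 ≈ -558.47)
G*O = -8377/15*78 = -217802/5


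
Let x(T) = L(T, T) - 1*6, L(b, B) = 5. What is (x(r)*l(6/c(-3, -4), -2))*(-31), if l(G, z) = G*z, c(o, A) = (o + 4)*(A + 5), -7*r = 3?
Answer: -372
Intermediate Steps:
r = -3/7 (r = -⅐*3 = -3/7 ≈ -0.42857)
c(o, A) = (4 + o)*(5 + A)
x(T) = -1 (x(T) = 5 - 1*6 = 5 - 6 = -1)
(x(r)*l(6/c(-3, -4), -2))*(-31) = -6/(20 + 4*(-4) + 5*(-3) - 4*(-3))*(-2)*(-31) = -6/(20 - 16 - 15 + 12)*(-2)*(-31) = -6/1*(-2)*(-31) = -6*1*(-2)*(-31) = -6*(-2)*(-31) = -1*(-12)*(-31) = 12*(-31) = -372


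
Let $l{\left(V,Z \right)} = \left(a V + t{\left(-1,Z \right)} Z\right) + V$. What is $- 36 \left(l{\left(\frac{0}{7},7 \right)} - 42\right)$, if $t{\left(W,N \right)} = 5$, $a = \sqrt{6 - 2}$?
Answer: $252$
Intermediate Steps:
$a = 2$ ($a = \sqrt{4} = 2$)
$l{\left(V,Z \right)} = 3 V + 5 Z$ ($l{\left(V,Z \right)} = \left(2 V + 5 Z\right) + V = 3 V + 5 Z$)
$- 36 \left(l{\left(\frac{0}{7},7 \right)} - 42\right) = - 36 \left(\left(3 \cdot \frac{0}{7} + 5 \cdot 7\right) - 42\right) = - 36 \left(\left(3 \cdot 0 \cdot \frac{1}{7} + 35\right) - 42\right) = - 36 \left(\left(3 \cdot 0 + 35\right) - 42\right) = - 36 \left(\left(0 + 35\right) - 42\right) = - 36 \left(35 - 42\right) = \left(-36\right) \left(-7\right) = 252$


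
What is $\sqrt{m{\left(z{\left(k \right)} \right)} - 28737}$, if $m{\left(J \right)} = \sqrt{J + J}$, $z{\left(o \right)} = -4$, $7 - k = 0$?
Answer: $\sqrt{-28737 + 2 i \sqrt{2}} \approx 0.0083 + 169.52 i$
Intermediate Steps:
$k = 7$ ($k = 7 - 0 = 7 + 0 = 7$)
$m{\left(J \right)} = \sqrt{2} \sqrt{J}$ ($m{\left(J \right)} = \sqrt{2 J} = \sqrt{2} \sqrt{J}$)
$\sqrt{m{\left(z{\left(k \right)} \right)} - 28737} = \sqrt{\sqrt{2} \sqrt{-4} - 28737} = \sqrt{\sqrt{2} \cdot 2 i - 28737} = \sqrt{2 i \sqrt{2} - 28737} = \sqrt{-28737 + 2 i \sqrt{2}}$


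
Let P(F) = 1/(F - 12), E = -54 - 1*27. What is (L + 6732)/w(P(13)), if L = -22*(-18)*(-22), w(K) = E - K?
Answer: 990/41 ≈ 24.146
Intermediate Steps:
E = -81 (E = -54 - 27 = -81)
P(F) = 1/(-12 + F)
w(K) = -81 - K
L = -8712 (L = 396*(-22) = -8712)
(L + 6732)/w(P(13)) = (-8712 + 6732)/(-81 - 1/(-12 + 13)) = -1980/(-81 - 1/1) = -1980/(-81 - 1*1) = -1980/(-81 - 1) = -1980/(-82) = -1980*(-1/82) = 990/41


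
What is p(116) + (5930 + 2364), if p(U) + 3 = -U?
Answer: 8175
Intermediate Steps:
p(U) = -3 - U
p(116) + (5930 + 2364) = (-3 - 1*116) + (5930 + 2364) = (-3 - 116) + 8294 = -119 + 8294 = 8175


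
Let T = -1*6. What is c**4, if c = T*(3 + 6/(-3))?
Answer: 1296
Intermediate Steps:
T = -6
c = -6 (c = -6*(3 + 6/(-3)) = -6*(3 + 6*(-1/3)) = -6*(3 - 2) = -6*1 = -6)
c**4 = (-6)**4 = 1296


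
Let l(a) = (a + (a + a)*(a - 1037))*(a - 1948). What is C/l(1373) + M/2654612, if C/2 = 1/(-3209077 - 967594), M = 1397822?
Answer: 1550977825843563515287/2945471131673579886050 ≈ 0.52656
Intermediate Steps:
C = -2/4176671 (C = 2/(-3209077 - 967594) = 2/(-4176671) = 2*(-1/4176671) = -2/4176671 ≈ -4.7885e-7)
l(a) = (-1948 + a)*(a + 2*a*(-1037 + a)) (l(a) = (a + (2*a)*(-1037 + a))*(-1948 + a) = (a + 2*a*(-1037 + a))*(-1948 + a) = (-1948 + a)*(a + 2*a*(-1037 + a)))
C/l(1373) + M/2654612 = -2*1/(1373*(4038204 - 5969*1373 + 2*1373²))/4176671 + 1397822/2654612 = -2*1/(1373*(4038204 - 8195437 + 2*1885129))/4176671 + 1397822*(1/2654612) = -2*1/(1373*(4038204 - 8195437 + 3770258))/4176671 + 698911/1327306 = -2/(4176671*(1373*(-386975))) + 698911/1327306 = -2/4176671/(-531316675) + 698911/1327306 = -2/4176671*(-1/531316675) + 698911/1327306 = 2/2219134948288925 + 698911/1327306 = 1550977825843563515287/2945471131673579886050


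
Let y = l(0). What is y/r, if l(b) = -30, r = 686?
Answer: -15/343 ≈ -0.043732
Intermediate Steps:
y = -30
y/r = -30/686 = -30*1/686 = -15/343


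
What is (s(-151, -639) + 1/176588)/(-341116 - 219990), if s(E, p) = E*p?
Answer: -2434114219/14154940904 ≈ -0.17196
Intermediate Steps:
(s(-151, -639) + 1/176588)/(-341116 - 219990) = (-151*(-639) + 1/176588)/(-341116 - 219990) = (96489 + 1/176588)/(-561106) = (17038799533/176588)*(-1/561106) = -2434114219/14154940904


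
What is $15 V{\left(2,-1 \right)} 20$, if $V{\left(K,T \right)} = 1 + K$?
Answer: $900$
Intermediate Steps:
$15 V{\left(2,-1 \right)} 20 = 15 \left(1 + 2\right) 20 = 15 \cdot 3 \cdot 20 = 45 \cdot 20 = 900$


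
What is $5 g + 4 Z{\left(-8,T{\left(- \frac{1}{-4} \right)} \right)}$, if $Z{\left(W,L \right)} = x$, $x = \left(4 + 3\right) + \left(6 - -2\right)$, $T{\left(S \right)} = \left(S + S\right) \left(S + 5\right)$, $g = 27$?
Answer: $195$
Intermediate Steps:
$T{\left(S \right)} = 2 S \left(5 + S\right)$
$x = 15$ ($x = 7 + \left(6 + 2\right) = 7 + 8 = 15$)
$Z{\left(W,L \right)} = 15$
$5 g + 4 Z{\left(-8,T{\left(- \frac{1}{-4} \right)} \right)} = 5 \cdot 27 + 4 \cdot 15 = 135 + 60 = 195$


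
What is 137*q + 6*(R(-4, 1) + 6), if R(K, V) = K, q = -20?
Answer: -2728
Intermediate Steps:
137*q + 6*(R(-4, 1) + 6) = 137*(-20) + 6*(-4 + 6) = -2740 + 6*2 = -2740 + 12 = -2728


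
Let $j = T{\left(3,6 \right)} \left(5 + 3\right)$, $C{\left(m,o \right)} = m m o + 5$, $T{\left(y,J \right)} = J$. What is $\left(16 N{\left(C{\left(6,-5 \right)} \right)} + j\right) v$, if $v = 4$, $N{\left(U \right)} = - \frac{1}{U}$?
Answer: $\frac{33664}{175} \approx 192.37$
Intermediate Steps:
$C{\left(m,o \right)} = 5 + o m^{2}$ ($C{\left(m,o \right)} = m^{2} o + 5 = o m^{2} + 5 = 5 + o m^{2}$)
$j = 48$ ($j = 6 \left(5 + 3\right) = 6 \cdot 8 = 48$)
$\left(16 N{\left(C{\left(6,-5 \right)} \right)} + j\right) v = \left(16 \left(- \frac{1}{5 - 5 \cdot 6^{2}}\right) + 48\right) 4 = \left(16 \left(- \frac{1}{5 - 180}\right) + 48\right) 4 = \left(16 \left(- \frac{1}{-175}\right) + 48\right) 4 = \left(16 \left(\left(-1\right) \left(- \frac{1}{175}\right)\right) + 48\right) 4 = \left(16 \cdot \frac{1}{175} + 48\right) 4 = \left(\frac{16}{175} + 48\right) 4 = \frac{8416}{175} \cdot 4 = \frac{33664}{175}$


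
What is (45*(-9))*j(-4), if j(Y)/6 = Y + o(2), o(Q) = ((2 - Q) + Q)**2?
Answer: 0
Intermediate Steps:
o(Q) = 4 (o(Q) = 2**2 = 4)
j(Y) = 24 + 6*Y (j(Y) = 6*(Y + 4) = 6*(4 + Y) = 24 + 6*Y)
(45*(-9))*j(-4) = (45*(-9))*(24 + 6*(-4)) = -405*(24 - 24) = -405*0 = 0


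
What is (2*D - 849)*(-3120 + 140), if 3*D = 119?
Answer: 6880820/3 ≈ 2.2936e+6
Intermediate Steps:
D = 119/3 (D = (⅓)*119 = 119/3 ≈ 39.667)
(2*D - 849)*(-3120 + 140) = (2*(119/3) - 849)*(-3120 + 140) = (238/3 - 849)*(-2980) = -2309/3*(-2980) = 6880820/3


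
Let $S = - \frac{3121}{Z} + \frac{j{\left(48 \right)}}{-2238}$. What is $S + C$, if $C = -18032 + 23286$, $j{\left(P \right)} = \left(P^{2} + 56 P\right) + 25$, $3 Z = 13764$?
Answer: $\frac{26958887491}{5133972} \approx 5251.1$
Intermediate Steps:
$Z = 4588$ ($Z = \frac{1}{3} \cdot 13764 = 4588$)
$j{\left(P \right)} = 25 + P^{2} + 56 P$
$S = - \frac{15001397}{5133972}$ ($S = - \frac{3121}{4588} + \frac{25 + 48^{2} + 56 \cdot 48}{-2238} = \left(-3121\right) \frac{1}{4588} + \left(25 + 2304 + 2688\right) \left(- \frac{1}{2238}\right) = - \frac{3121}{4588} + 5017 \left(- \frac{1}{2238}\right) = - \frac{3121}{4588} - \frac{5017}{2238} = - \frac{15001397}{5133972} \approx -2.922$)
$C = 5254$
$S + C = - \frac{15001397}{5133972} + 5254 = \frac{26958887491}{5133972}$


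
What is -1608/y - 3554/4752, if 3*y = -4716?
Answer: 85597/311256 ≈ 0.27501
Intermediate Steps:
y = -1572 (y = (⅓)*(-4716) = -1572)
-1608/y - 3554/4752 = -1608/(-1572) - 3554/4752 = -1608*(-1/1572) - 3554*1/4752 = 134/131 - 1777/2376 = 85597/311256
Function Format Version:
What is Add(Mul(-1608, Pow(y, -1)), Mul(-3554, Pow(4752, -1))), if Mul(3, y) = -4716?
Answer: Rational(85597, 311256) ≈ 0.27501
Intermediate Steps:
y = -1572 (y = Mul(Rational(1, 3), -4716) = -1572)
Add(Mul(-1608, Pow(y, -1)), Mul(-3554, Pow(4752, -1))) = Add(Mul(-1608, Pow(-1572, -1)), Mul(-3554, Pow(4752, -1))) = Add(Mul(-1608, Rational(-1, 1572)), Mul(-3554, Rational(1, 4752))) = Add(Rational(134, 131), Rational(-1777, 2376)) = Rational(85597, 311256)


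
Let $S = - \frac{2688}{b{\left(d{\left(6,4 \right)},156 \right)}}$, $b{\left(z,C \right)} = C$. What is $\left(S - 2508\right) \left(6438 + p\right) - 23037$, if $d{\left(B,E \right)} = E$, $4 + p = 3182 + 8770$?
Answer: $- \frac{603875089}{13} \approx -4.6452 \cdot 10^{7}$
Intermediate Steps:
$p = 11948$ ($p = -4 + \left(3182 + 8770\right) = -4 + 11952 = 11948$)
$S = - \frac{224}{13}$ ($S = - \frac{2688}{156} = \left(-2688\right) \frac{1}{156} = - \frac{224}{13} \approx -17.231$)
$\left(S - 2508\right) \left(6438 + p\right) - 23037 = \left(- \frac{224}{13} - 2508\right) \left(6438 + 11948\right) - 23037 = \left(- \frac{32828}{13}\right) 18386 - 23037 = - \frac{603575608}{13} - 23037 = - \frac{603875089}{13}$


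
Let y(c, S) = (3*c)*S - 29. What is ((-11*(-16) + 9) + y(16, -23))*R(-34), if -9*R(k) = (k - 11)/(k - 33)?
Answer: 4740/67 ≈ 70.746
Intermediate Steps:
y(c, S) = -29 + 3*S*c (y(c, S) = 3*S*c - 29 = -29 + 3*S*c)
R(k) = -(-11 + k)/(9*(-33 + k)) (R(k) = -(k - 11)/(9*(k - 33)) = -(-11 + k)/(9*(-33 + k)))
((-11*(-16) + 9) + y(16, -23))*R(-34) = ((-11*(-16) + 9) + (-29 + 3*(-23)*16))*((11 - 1*(-34))/(9*(-33 - 34))) = ((176 + 9) + (-29 - 1104))*((1/9)*(11 + 34)/(-67)) = (185 - 1133)*((1/9)*(-1/67)*45) = -948*(-5/67) = 4740/67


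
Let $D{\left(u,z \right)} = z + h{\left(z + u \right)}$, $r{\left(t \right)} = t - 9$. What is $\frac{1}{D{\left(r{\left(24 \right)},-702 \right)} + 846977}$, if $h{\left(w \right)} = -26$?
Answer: $\frac{1}{846249} \approx 1.1817 \cdot 10^{-6}$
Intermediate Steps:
$r{\left(t \right)} = -9 + t$ ($r{\left(t \right)} = t - 9 = -9 + t$)
$D{\left(u,z \right)} = -26 + z$ ($D{\left(u,z \right)} = z - 26 = -26 + z$)
$\frac{1}{D{\left(r{\left(24 \right)},-702 \right)} + 846977} = \frac{1}{\left(-26 - 702\right) + 846977} = \frac{1}{-728 + 846977} = \frac{1}{846249}$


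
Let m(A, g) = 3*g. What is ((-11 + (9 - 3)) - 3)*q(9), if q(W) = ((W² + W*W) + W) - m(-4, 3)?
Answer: -1296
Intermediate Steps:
q(W) = -9 + W + 2*W² (q(W) = ((W² + W*W) + W) - 3*3 = ((W² + W²) + W) - 1*9 = (2*W² + W) - 9 = (W + 2*W²) - 9 = -9 + W + 2*W²)
((-11 + (9 - 3)) - 3)*q(9) = ((-11 + (9 - 3)) - 3)*(-9 + 9 + 2*9²) = ((-11 + 6) - 3)*(-9 + 9 + 2*81) = (-5 - 3)*(-9 + 9 + 162) = -8*162 = -1296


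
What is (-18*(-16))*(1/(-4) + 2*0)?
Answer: -72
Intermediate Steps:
(-18*(-16))*(1/(-4) + 2*0) = 288*(-¼ + 0) = 288*(-¼) = -72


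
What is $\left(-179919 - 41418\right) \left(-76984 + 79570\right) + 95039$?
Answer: $-572282443$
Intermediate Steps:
$\left(-179919 - 41418\right) \left(-76984 + 79570\right) + 95039 = \left(-221337\right) 2586 + 95039 = -572377482 + 95039 = -572282443$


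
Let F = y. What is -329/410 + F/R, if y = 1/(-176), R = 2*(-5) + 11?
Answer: -29157/36080 ≈ -0.80812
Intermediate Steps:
R = 1 (R = -10 + 11 = 1)
y = -1/176 ≈ -0.0056818
F = -1/176 ≈ -0.0056818
-329/410 + F/R = -329/410 - 1/176/1 = -329*1/410 - 1/176*1 = -329/410 - 1/176 = -29157/36080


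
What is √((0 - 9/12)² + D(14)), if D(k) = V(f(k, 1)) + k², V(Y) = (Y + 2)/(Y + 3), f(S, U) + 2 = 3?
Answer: √3157/4 ≈ 14.047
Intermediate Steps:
f(S, U) = 1 (f(S, U) = -2 + 3 = 1)
V(Y) = (2 + Y)/(3 + Y)
D(k) = ¾ + k² (D(k) = (2 + 1)/(3 + 1) + k² = 3/4 + k² = (¼)*3 + k² = ¾ + k²)
√((0 - 9/12)² + D(14)) = √((0 - 9/12)² + (¾ + 14²)) = √((0 - 9*1/12)² + (¾ + 196)) = √((0 - ¾)² + 787/4) = √((-¾)² + 787/4) = √(9/16 + 787/4) = √(3157/16) = √3157/4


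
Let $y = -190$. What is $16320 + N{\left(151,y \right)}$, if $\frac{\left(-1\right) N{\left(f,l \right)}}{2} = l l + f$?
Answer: $-56182$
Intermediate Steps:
$N{\left(f,l \right)} = - 2 f - 2 l^{2}$ ($N{\left(f,l \right)} = - 2 \left(l l + f\right) = - 2 \left(l^{2} + f\right) = - 2 \left(f + l^{2}\right) = - 2 f - 2 l^{2}$)
$16320 + N{\left(151,y \right)} = 16320 - \left(302 + 2 \left(-190\right)^{2}\right) = 16320 - 72502 = -56182$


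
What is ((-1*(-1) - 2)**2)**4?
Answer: 1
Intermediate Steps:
((-1*(-1) - 2)**2)**4 = ((1 - 2)**2)**4 = ((-1)**2)**4 = 1**4 = 1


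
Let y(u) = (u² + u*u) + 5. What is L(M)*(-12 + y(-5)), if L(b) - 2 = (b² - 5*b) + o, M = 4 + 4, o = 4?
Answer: 1290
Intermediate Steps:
y(u) = 5 + 2*u² (y(u) = (u² + u²) + 5 = 2*u² + 5 = 5 + 2*u²)
M = 8
L(b) = 6 + b² - 5*b (L(b) = 2 + ((b² - 5*b) + 4) = 2 + (4 + b² - 5*b) = 6 + b² - 5*b)
L(M)*(-12 + y(-5)) = (6 + 8² - 5*8)*(-12 + (5 + 2*(-5)²)) = (6 + 64 - 40)*(-12 + (5 + 2*25)) = 30*(-12 + (5 + 50)) = 30*(-12 + 55) = 30*43 = 1290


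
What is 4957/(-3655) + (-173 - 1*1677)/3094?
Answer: -649962/332605 ≈ -1.9542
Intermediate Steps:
4957/(-3655) + (-173 - 1*1677)/3094 = 4957*(-1/3655) + (-173 - 1677)*(1/3094) = -4957/3655 - 1850*1/3094 = -4957/3655 - 925/1547 = -649962/332605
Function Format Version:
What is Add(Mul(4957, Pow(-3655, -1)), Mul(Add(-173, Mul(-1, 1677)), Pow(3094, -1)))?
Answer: Rational(-649962, 332605) ≈ -1.9542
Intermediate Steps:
Add(Mul(4957, Pow(-3655, -1)), Mul(Add(-173, Mul(-1, 1677)), Pow(3094, -1))) = Add(Mul(4957, Rational(-1, 3655)), Mul(Add(-173, -1677), Rational(1, 3094))) = Add(Rational(-4957, 3655), Mul(-1850, Rational(1, 3094))) = Add(Rational(-4957, 3655), Rational(-925, 1547)) = Rational(-649962, 332605)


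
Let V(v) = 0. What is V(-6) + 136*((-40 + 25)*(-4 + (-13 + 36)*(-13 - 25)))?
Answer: 1791120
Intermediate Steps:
V(-6) + 136*((-40 + 25)*(-4 + (-13 + 36)*(-13 - 25))) = 0 + 136*((-40 + 25)*(-4 + (-13 + 36)*(-13 - 25))) = 0 + 136*(-15*(-4 + 23*(-38))) = 0 + 136*(-15*(-4 - 874)) = 0 + 136*(-15*(-878)) = 0 + 136*13170 = 0 + 1791120 = 1791120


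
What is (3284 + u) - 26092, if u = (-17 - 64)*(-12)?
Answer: -21836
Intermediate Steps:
u = 972 (u = -81*(-12) = 972)
(3284 + u) - 26092 = (3284 + 972) - 26092 = 4256 - 26092 = -21836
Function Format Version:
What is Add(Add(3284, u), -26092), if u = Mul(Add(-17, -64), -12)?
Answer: -21836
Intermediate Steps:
u = 972 (u = Mul(-81, -12) = 972)
Add(Add(3284, u), -26092) = Add(Add(3284, 972), -26092) = Add(4256, -26092) = -21836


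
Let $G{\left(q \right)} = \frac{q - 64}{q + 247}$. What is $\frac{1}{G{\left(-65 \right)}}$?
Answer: $- \frac{182}{129} \approx -1.4109$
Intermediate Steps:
$G{\left(q \right)} = \frac{-64 + q}{247 + q}$
$\frac{1}{G{\left(-65 \right)}} = \frac{1}{\frac{1}{247 - 65} \left(-64 - 65\right)} = \frac{1}{\frac{1}{182} \left(-129\right)} = \frac{1}{- \frac{129}{182}} = - \frac{182}{129}$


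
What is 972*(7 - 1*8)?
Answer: -972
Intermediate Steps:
972*(7 - 1*8) = 972*(7 - 8) = 972*(-1) = -972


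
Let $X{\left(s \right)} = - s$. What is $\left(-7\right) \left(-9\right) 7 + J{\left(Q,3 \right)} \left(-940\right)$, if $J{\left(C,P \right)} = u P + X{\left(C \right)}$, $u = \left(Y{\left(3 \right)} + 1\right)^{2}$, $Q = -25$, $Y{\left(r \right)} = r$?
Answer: $-68179$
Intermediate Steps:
$u = 16$ ($u = \left(3 + 1\right)^{2} = 4^{2} = 16$)
$J{\left(C,P \right)} = - C + 16 P$ ($J{\left(C,P \right)} = 16 P - C = - C + 16 P$)
$\left(-7\right) \left(-9\right) 7 + J{\left(Q,3 \right)} \left(-940\right) = \left(-7\right) \left(-9\right) 7 + \left(\left(-1\right) \left(-25\right) + 16 \cdot 3\right) \left(-940\right) = 63 \cdot 7 + \left(25 + 48\right) \left(-940\right) = 441 + 73 \left(-940\right) = 441 - 68620 = -68179$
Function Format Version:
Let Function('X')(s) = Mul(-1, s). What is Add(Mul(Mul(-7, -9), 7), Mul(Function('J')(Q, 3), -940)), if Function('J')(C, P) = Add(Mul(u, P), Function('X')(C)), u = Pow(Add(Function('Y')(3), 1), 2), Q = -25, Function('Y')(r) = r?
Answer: -68179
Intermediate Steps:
u = 16 (u = Pow(Add(3, 1), 2) = Pow(4, 2) = 16)
Function('J')(C, P) = Add(Mul(-1, C), Mul(16, P)) (Function('J')(C, P) = Add(Mul(16, P), Mul(-1, C)) = Add(Mul(-1, C), Mul(16, P)))
Add(Mul(Mul(-7, -9), 7), Mul(Function('J')(Q, 3), -940)) = Add(Mul(Mul(-7, -9), 7), Mul(Add(Mul(-1, -25), Mul(16, 3)), -940)) = Add(Mul(63, 7), Mul(Add(25, 48), -940)) = Add(441, Mul(73, -940)) = Add(441, -68620) = -68179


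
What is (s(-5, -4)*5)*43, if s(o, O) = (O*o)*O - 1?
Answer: -17415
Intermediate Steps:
s(o, O) = -1 + o*O**2 (s(o, O) = o*O**2 - 1 = -1 + o*O**2)
(s(-5, -4)*5)*43 = ((-1 - 5*(-4)**2)*5)*43 = ((-1 - 5*16)*5)*43 = ((-1 - 80)*5)*43 = -81*5*43 = -405*43 = -17415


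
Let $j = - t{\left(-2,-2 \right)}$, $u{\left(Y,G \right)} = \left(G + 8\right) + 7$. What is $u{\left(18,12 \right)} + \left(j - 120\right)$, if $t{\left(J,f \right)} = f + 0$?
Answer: $-91$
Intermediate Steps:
$u{\left(Y,G \right)} = 15 + G$ ($u{\left(Y,G \right)} = \left(8 + G\right) + 7 = 15 + G$)
$t{\left(J,f \right)} = f$
$j = 2$ ($j = \left(-1\right) \left(-2\right) = 2$)
$u{\left(18,12 \right)} + \left(j - 120\right) = \left(15 + 12\right) + \left(2 - 120\right) = 27 + \left(2 - 120\right) = 27 - 118 = -91$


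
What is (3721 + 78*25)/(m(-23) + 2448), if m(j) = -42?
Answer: 5671/2406 ≈ 2.3570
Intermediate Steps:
(3721 + 78*25)/(m(-23) + 2448) = (3721 + 78*25)/(-42 + 2448) = (3721 + 1950)/2406 = 5671*(1/2406) = 5671/2406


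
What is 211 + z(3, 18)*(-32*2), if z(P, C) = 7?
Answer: -237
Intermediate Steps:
211 + z(3, 18)*(-32*2) = 211 + 7*(-32*2) = 211 + 7*(-64) = 211 - 448 = -237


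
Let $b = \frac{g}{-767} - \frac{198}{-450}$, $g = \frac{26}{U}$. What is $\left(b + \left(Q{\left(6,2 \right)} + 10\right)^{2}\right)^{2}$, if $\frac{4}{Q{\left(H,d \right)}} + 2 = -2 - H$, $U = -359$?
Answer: $\frac{96173581216969}{11215869025} \approx 8574.8$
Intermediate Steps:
$Q{\left(H,d \right)} = \frac{4}{-4 - H}$ ($Q{\left(H,d \right)} = \frac{4}{-2 - \left(2 + H\right)} = \frac{4}{-4 - H}$)
$g = - \frac{26}{359}$ ($g = \frac{26}{-359} = 26 \left(- \frac{1}{359}\right) = - \frac{26}{359} \approx -0.072423$)
$b = \frac{233041}{529525}$ ($b = - \frac{26}{359 \left(-767\right)} - \frac{198}{-450} = \left(- \frac{26}{359}\right) \left(- \frac{1}{767}\right) - - \frac{11}{25} = \frac{2}{21181} + \frac{11}{25} = \frac{233041}{529525} \approx 0.44009$)
$\left(b + \left(Q{\left(6,2 \right)} + 10\right)^{2}\right)^{2} = \left(\frac{233041}{529525} + \left(- \frac{4}{4 + 6} + 10\right)^{2}\right)^{2} = \left(\frac{233041}{529525} + \left(- \frac{4}{10} + 10\right)^{2}\right)^{2} = \left(\frac{233041}{529525} + \left(\left(-4\right) \frac{1}{10} + 10\right)^{2}\right)^{2} = \left(\frac{233041}{529525} + \left(- \frac{2}{5} + 10\right)^{2}\right)^{2} = \left(\frac{233041}{529525} + \left(\frac{48}{5}\right)^{2}\right)^{2} = \left(\frac{233041}{529525} + \frac{2304}{25}\right)^{2} = \left(\frac{9806813}{105905}\right)^{2} = \frac{96173581216969}{11215869025}$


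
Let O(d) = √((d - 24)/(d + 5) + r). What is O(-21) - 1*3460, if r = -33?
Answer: -3460 + I*√483/4 ≈ -3460.0 + 5.4943*I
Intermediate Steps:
O(d) = √(-33 + (-24 + d)/(5 + d)) (O(d) = √((d - 24)/(d + 5) - 33) = √((-24 + d)/(5 + d) - 33) = √(-33 + (-24 + d)/(5 + d)))
O(-21) - 1*3460 = √((-189 - 32*(-21))/(5 - 21)) - 1*3460 = √((-189 + 672)/(-16)) - 3460 = √(-1/16*483) - 3460 = √(-483/16) - 3460 = I*√483/4 - 3460 = -3460 + I*√483/4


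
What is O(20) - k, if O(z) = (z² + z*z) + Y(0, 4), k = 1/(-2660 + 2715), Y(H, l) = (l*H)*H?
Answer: 43999/55 ≈ 799.98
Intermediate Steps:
Y(H, l) = l*H² (Y(H, l) = (H*l)*H = l*H²)
k = 1/55 ≈ 0.018182
O(z) = 2*z² (O(z) = (z² + z*z) + 4*0² = (z² + z²) + 4*0 = 2*z² + 0 = 2*z²)
O(20) - k = 2*20² - 1*1/55 = 2*400 - 1/55 = 800 - 1/55 = 43999/55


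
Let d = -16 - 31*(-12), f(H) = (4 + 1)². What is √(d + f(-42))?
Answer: √381 ≈ 19.519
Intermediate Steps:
f(H) = 25 (f(H) = 5² = 25)
d = 356 (d = -16 + 372 = 356)
√(d + f(-42)) = √(356 + 25) = √381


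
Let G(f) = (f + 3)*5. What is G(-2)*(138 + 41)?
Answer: 895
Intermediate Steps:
G(f) = 15 + 5*f (G(f) = (3 + f)*5 = 15 + 5*f)
G(-2)*(138 + 41) = (15 + 5*(-2))*(138 + 41) = (15 - 10)*179 = 5*179 = 895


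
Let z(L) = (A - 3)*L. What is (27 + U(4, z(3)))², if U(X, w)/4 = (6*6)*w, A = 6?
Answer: 1750329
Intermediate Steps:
z(L) = 3*L (z(L) = (6 - 3)*L = 3*L)
U(X, w) = 144*w (U(X, w) = 4*((6*6)*w) = 4*(36*w) = 144*w)
(27 + U(4, z(3)))² = (27 + 144*(3*3))² = (27 + 144*9)² = (27 + 1296)² = 1323² = 1750329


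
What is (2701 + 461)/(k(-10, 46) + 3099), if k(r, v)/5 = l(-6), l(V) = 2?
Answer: 3162/3109 ≈ 1.0170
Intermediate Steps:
k(r, v) = 10 (k(r, v) = 5*2 = 10)
(2701 + 461)/(k(-10, 46) + 3099) = (2701 + 461)/(10 + 3099) = 3162/3109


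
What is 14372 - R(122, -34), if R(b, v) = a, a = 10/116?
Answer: 833571/58 ≈ 14372.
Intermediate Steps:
a = 5/58 (a = 10*(1/116) = 5/58 ≈ 0.086207)
R(b, v) = 5/58
14372 - R(122, -34) = 14372 - 1*5/58 = 14372 - 5/58 = 833571/58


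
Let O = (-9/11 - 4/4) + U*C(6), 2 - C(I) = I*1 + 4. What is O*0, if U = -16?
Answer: 0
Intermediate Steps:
C(I) = -2 - I (C(I) = 2 - (I*1 + 4) = 2 - (I + 4) = 2 - (4 + I) = 2 + (-4 - I) = -2 - I)
O = 1388/11 (O = (-9/11 - 4/4) - 16*(-2 - 1*6) = (-9*1/11 - 4*1/4) - 16*(-2 - 6) = (-9/11 - 1) - 16*(-8) = -20/11 + 128 = 1388/11 ≈ 126.18)
O*0 = (1388/11)*0 = 0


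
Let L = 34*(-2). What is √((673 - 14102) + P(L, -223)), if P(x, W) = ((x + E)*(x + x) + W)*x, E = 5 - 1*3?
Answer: I*√608633 ≈ 780.15*I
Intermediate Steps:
E = 2 (E = 5 - 3 = 2)
L = -68
P(x, W) = x*(W + 2*x*(2 + x)) (P(x, W) = ((x + 2)*(x + x) + W)*x = ((2 + x)*(2*x) + W)*x = (2*x*(2 + x) + W)*x = (W + 2*x*(2 + x))*x = x*(W + 2*x*(2 + x)))
√((673 - 14102) + P(L, -223)) = √((673 - 14102) - 68*(-223 + 2*(-68)² + 4*(-68))) = √(-13429 - 68*(-223 + 2*4624 - 272)) = √(-13429 - 68*(-223 + 9248 - 272)) = √(-13429 - 68*8753) = √(-13429 - 595204) = √(-608633) = I*√608633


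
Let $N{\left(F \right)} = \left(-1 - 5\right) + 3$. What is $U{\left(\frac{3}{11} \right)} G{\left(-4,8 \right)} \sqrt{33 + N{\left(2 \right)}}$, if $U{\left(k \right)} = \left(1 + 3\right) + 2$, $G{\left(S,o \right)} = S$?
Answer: $- 24 \sqrt{30} \approx -131.45$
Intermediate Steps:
$N{\left(F \right)} = -3$ ($N{\left(F \right)} = -6 + 3 = -3$)
$U{\left(k \right)} = 6$ ($U{\left(k \right)} = 4 + 2 = 6$)
$U{\left(\frac{3}{11} \right)} G{\left(-4,8 \right)} \sqrt{33 + N{\left(2 \right)}} = 6 \left(-4\right) \sqrt{33 - 3} = - 24 \sqrt{30}$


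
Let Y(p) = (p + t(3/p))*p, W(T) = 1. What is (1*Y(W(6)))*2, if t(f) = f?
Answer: 8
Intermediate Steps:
Y(p) = p*(p + 3/p) (Y(p) = (p + 3/p)*p = p*(p + 3/p))
(1*Y(W(6)))*2 = (1*(3 + 1²))*2 = (1*(3 + 1))*2 = (1*4)*2 = 4*2 = 8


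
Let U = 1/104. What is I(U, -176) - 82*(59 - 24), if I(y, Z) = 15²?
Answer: -2645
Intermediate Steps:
U = 1/104 ≈ 0.0096154
I(y, Z) = 225
I(U, -176) - 82*(59 - 24) = 225 - 82*(59 - 24) = 225 - 82*35 = 225 - 2870 = -2645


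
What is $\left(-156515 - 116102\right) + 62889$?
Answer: $-209728$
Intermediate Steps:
$\left(-156515 - 116102\right) + 62889 = -272617 + 62889 = -209728$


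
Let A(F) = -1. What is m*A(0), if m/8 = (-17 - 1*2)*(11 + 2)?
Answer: 1976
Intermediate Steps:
m = -1976 (m = 8*((-17 - 1*2)*(11 + 2)) = 8*((-17 - 2)*13) = 8*(-19*13) = 8*(-247) = -1976)
m*A(0) = -1976*(-1) = 1976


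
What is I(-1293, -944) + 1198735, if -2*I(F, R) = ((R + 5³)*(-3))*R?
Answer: 2358439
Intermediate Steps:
I(F, R) = -R*(-375 - 3*R)/2 (I(F, R) = -(R + 5³)*(-3)*R/2 = -(R + 125)*(-3)*R/2 = -(125 + R)*(-3)*R/2 = -(-375 - 3*R)*R/2 = -R*(-375 - 3*R)/2)
I(-1293, -944) + 1198735 = (3/2)*(-944)*(125 - 944) + 1198735 = (3/2)*(-944)*(-819) + 1198735 = 1159704 + 1198735 = 2358439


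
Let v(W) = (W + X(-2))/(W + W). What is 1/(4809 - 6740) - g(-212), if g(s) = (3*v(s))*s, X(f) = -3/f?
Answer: 2438849/7724 ≈ 315.75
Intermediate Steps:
v(W) = (3/2 + W)/(2*W) (v(W) = (W - 3/(-2))/(W + W) = (W - 3*(-½))/((2*W)) = (W + 3/2)*(1/(2*W)) = (3/2 + W)*(1/(2*W)) = (3/2 + W)/(2*W))
g(s) = 9/4 + 3*s/2 (g(s) = (3*((3 + 2*s)/(4*s)))*s = (3*(3 + 2*s)/(4*s))*s = 9/4 + 3*s/2)
1/(4809 - 6740) - g(-212) = 1/(4809 - 6740) - (9/4 + (3/2)*(-212)) = 1/(-1931) - (9/4 - 318) = -1/1931 - 1*(-1263/4) = -1/1931 + 1263/4 = 2438849/7724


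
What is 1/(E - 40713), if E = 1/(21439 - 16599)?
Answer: -4840/197050919 ≈ -2.4562e-5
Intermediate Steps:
E = 1/4840 ≈ 0.00020661
1/(E - 40713) = 1/(1/4840 - 40713) = 1/(-197050919/4840) = -4840/197050919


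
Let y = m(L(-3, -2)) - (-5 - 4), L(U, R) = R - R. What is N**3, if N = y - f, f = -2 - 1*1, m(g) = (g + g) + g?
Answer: 1728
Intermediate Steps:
L(U, R) = 0
m(g) = 3*g (m(g) = 2*g + g = 3*g)
f = -3 (f = -2 - 1 = -3)
y = 9 (y = 3*0 - (-5 - 4) = 0 - 1*(-9) = 0 + 9 = 9)
N = 12 (N = 9 - 1*(-3) = 9 + 3 = 12)
N**3 = 12**3 = 1728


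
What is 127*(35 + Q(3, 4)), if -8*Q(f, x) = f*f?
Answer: 34417/8 ≈ 4302.1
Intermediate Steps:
Q(f, x) = -f**2/8 (Q(f, x) = -f*f/8 = -f**2/8)
127*(35 + Q(3, 4)) = 127*(35 - 1/8*3**2) = 127*(35 - 1/8*9) = 127*(35 - 9/8) = 127*(271/8) = 34417/8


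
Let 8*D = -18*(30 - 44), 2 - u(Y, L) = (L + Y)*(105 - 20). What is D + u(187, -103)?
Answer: -14213/2 ≈ -7106.5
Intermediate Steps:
u(Y, L) = 2 - 85*L - 85*Y (u(Y, L) = 2 - (L + Y)*(105 - 20) = 2 - (L + Y)*85 = 2 - (85*L + 85*Y) = 2 + (-85*L - 85*Y) = 2 - 85*L - 85*Y)
D = 63/2 (D = (-18*(30 - 44))/8 = (-18*(-14))/8 = (1/8)*252 = 63/2 ≈ 31.500)
D + u(187, -103) = 63/2 + (2 - 85*(-103) - 85*187) = 63/2 + (2 + 8755 - 15895) = 63/2 - 7138 = -14213/2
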